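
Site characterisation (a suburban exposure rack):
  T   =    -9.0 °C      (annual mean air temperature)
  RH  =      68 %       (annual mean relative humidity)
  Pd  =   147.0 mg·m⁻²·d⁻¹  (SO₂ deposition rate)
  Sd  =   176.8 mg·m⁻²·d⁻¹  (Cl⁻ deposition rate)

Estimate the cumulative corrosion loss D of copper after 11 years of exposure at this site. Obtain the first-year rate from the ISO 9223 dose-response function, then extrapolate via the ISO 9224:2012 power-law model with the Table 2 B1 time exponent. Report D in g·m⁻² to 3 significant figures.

copper: temperature factor f = +0.126·(-19.0) = -2.3940
  SO₂ term: 0.0053·147.0^0.26·exp(0.059·68-2.3940) = 0.09783
  Cl⁻ term: 0.01025·176.8^0.27·exp(0.036·68+0.049·-9.0) = 0.3084
  sum: 0.09783 + 0.3084 → r_corr = 0.4063 μm/a
Long-term exponent b (ISO 9224 Table 2, B1) = 0.667
  D(11) = 0.4063 × 11^0.667 = 0.4063 × 4.95 = 2.011 μm
  Mass loss = 2.011 μm × 8.96 g/cm³ = 18.02 g·m⁻²

D(11) = 18.0 g·m⁻²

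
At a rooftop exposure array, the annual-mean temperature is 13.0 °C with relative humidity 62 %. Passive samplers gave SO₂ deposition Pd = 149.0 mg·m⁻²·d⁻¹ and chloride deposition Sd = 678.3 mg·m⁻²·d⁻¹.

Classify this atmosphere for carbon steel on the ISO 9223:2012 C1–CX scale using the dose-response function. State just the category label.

C5

carbon steel: T>10 °C ⇒ hinge -0.054·(13.0−10) = -0.1620
  sulphur-dioxide contribution → 70.18 μm/a
  chloride contribution → 75.59 μm/a
  ⇒ r_corr(carbon steel) = 145.8 μm/a
146 μm/a falls in (80, 200] for carbon steel → category C5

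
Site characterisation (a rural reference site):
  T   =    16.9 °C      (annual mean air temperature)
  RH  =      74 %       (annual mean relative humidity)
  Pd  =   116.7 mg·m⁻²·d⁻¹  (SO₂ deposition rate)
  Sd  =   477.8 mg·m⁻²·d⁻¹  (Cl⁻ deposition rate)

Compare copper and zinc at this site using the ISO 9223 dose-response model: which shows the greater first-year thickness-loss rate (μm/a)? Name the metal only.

zinc

copper: T>10 °C ⇒ hinge -0.080·(16.9−10) = -0.5520
  sulphur-dioxide contribution → 0.8282 μm/a
  chloride contribution → 1.781 μm/a
  ⇒ r_corr(copper) = 2.609 μm/a
zinc: T>10 °C ⇒ hinge -0.071·(16.9−10) = -0.4899
  sulphur-dioxide contribution → 1.931 μm/a
  chloride contribution → 4.479 μm/a
  ⇒ r_corr(zinc) = 6.409 μm/a
Ordering by μm/a: zinc (6.41) > copper (2.61)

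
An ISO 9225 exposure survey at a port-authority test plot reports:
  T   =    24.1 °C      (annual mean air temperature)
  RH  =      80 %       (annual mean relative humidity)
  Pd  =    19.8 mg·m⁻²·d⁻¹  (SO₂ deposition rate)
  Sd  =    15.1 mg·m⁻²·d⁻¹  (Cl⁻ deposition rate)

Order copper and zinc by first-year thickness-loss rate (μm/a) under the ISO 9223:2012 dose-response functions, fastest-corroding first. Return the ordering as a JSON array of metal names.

copper: temperature factor f = -0.080·(14.1) = -1.1280
  Pd branch = 0.0053·Pd^0.26·e^(0.059·RH+f) = 0.4182 μm/a
  Sd branch = 0.01025·Sd^0.27·e^(0.036·RH+0.049·T) = 1.238 μm/a
  r_corr = 0.4182 + 1.238 = 1.656 μm/a
zinc: temperature factor f = -0.071·(14.1) = -1.0011
  SO₂ term: 0.0129·19.8^0.44·exp(0.046·80-1.0011) = 0.6991
  Sd branch = 0.0175·Sd^0.57·e^(0.008·RH+0.085·T) = 1.21 μm/a
  sum: 0.6991 + 1.21 → r_corr = 1.909 μm/a
Ordering by μm/a: zinc (1.91) > copper (1.66)

["zinc", "copper"]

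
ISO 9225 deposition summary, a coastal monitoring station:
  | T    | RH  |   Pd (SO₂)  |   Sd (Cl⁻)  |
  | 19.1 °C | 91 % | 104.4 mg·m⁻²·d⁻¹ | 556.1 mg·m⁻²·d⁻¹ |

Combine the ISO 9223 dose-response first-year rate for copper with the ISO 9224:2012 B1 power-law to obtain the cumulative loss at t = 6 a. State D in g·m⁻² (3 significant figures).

D(6) = 167 g·m⁻²

copper: f(T) = -0.080·(T−10) [T>10 °C] = -0.7280
  SO₂ term: 0.0053·104.4^0.26·exp(0.059·91-0.7280) = 1.839
  Cl⁻ term: 0.01025·556.1^0.27·exp(0.036·91+0.049·19.1) = 3.812
  sum: 1.839 + 3.812 → r_corr = 5.651 μm/a
Power-law: D(6) = r_corr · 6^0.667
  D(6) = 5.651 × 6^0.667 = 5.651 × 3.304 = 18.67 μm
  Mass loss = 18.67 μm × 8.96 g/cm³ = 167.3 g·m⁻²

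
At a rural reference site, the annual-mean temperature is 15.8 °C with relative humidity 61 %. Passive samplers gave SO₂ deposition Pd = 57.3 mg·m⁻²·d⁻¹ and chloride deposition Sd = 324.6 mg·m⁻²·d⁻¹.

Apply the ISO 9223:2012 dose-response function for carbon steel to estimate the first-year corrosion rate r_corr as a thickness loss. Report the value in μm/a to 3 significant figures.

r_corr = 87.8 μm/a

carbon steel: temperature factor f = -0.054·(5.8) = -0.3132
  Pd branch = 1.77·Pd^0.52·e^(0.02·RH+f) = 35.98 μm/a
  Sd branch = 0.102·Sd^0.62·e^(0.033·RH+0.04·T) = 51.8 μm/a
  sum: 35.98 + 51.8 → r_corr = 87.78 μm/a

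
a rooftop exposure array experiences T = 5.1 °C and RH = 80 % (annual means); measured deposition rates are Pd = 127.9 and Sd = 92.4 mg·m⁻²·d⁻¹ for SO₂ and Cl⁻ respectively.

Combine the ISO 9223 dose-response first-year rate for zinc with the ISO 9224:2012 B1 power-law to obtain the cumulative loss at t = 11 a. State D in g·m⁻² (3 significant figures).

D(11) = 214 g·m⁻²

zinc: T≤10 °C ⇒ hinge +0.038·(5.1−10) = -0.1862
  sulphur-dioxide contribution → 3.589 μm/a
  chloride contribution → 0.6756 μm/a
  total first-year rate 4.264 μm/a
Power-law: D(11) = r_corr · 11^0.813
  D(11) = 4.264 × 11^0.813 = 4.264 × 7.025 = 29.96 μm
  Mass loss = 29.96 μm × 7.14 g/cm³ = 213.9 g·m⁻²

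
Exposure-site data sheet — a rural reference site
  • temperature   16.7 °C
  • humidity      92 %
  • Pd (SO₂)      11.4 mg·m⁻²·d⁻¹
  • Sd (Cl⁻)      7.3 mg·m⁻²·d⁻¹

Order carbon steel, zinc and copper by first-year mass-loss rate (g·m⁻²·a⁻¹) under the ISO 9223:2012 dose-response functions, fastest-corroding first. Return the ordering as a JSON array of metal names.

carbon steel: f(T) = -0.054·(T−10) [T>10 °C] = -0.3618
  Pd branch = 1.77·Pd^0.52·e^(0.02·RH+f) = 27.51 μm/a
  Sd branch = 0.102·Sd^0.62·e^(0.033·RH+0.04·T) = 14.21 μm/a
  r_corr = 27.51 + 14.21 = 41.72 μm/a
  mass loss = 41.72 μm/a × 7.85 g/cm³ = 327.5 g·m⁻²·a⁻¹
zinc: f(T) = -0.071·(T−10) [T>10 °C] = -0.4757
  Pd branch = 0.0129·Pd^0.44·e^(0.046·RH+f) = 1.611 μm/a
  Cl⁻ term: 0.0175·7.3^0.57·exp(0.008·92+0.085·16.7) = 0.4691
  sum: 1.611 + 0.4691 → r_corr = 2.08 μm/a
  mass loss = 2.08 μm/a × 7.14 g/cm³ = 14.85 g·m⁻²·a⁻¹
copper: T>10 °C ⇒ hinge -0.080·(16.7−10) = -0.5360
  Pd branch = 0.0053·Pd^0.26·e^(0.059·RH+f) = 1.329 μm/a
  Cl⁻ term: 0.01025·7.3^0.27·exp(0.036·92+0.049·16.7) = 1.09
  sum: 1.329 + 1.09 → r_corr = 2.42 μm/a
  mass loss = 2.42 μm/a × 8.96 g/cm³ = 21.68 g·m⁻²·a⁻¹
Ordering by g·m⁻²·a⁻¹: carbon steel (327) > copper (21.7) > zinc (14.8)

["carbon steel", "copper", "zinc"]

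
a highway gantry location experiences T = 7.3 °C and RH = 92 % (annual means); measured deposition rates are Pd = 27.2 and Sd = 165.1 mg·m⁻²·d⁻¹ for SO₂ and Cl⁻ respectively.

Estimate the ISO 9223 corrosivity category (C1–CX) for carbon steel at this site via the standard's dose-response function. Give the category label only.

carbon steel: temperature factor f = +0.150·(-2.7) = -0.4050
  Pd branch = 1.77·Pd^0.52·e^(0.02·RH+f) = 41.42 μm/a
  Cl⁻ term: 0.102·165.1^0.62·exp(0.033·92+0.04·7.3) = 67.44
  r_corr = 41.42 + 67.44 = 108.9 μm/a
109 μm/a falls in (80, 200] for carbon steel → category C5

C5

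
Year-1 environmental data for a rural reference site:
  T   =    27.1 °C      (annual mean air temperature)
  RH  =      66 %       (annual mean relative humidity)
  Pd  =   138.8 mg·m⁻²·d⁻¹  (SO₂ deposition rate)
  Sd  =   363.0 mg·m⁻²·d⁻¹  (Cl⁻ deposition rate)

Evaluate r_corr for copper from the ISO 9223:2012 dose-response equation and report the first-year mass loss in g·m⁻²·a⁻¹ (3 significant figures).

r_corr = 20.5 g·m⁻²·a⁻¹

copper: T>10 °C ⇒ hinge -0.080·(27.1−10) = -1.3680
  Pd branch = 0.0053·Pd^0.26·e^(0.059·RH+f) = 0.239 μm/a
  Sd branch = 0.01025·Sd^0.27·e^(0.036·RH+0.049·T) = 2.044 μm/a
  r_corr = 0.239 + 2.044 = 2.283 μm/a
Convert to mass loss: 2.283 μm/a × 8.96 g/cm³ = 20.46 g·m⁻²·a⁻¹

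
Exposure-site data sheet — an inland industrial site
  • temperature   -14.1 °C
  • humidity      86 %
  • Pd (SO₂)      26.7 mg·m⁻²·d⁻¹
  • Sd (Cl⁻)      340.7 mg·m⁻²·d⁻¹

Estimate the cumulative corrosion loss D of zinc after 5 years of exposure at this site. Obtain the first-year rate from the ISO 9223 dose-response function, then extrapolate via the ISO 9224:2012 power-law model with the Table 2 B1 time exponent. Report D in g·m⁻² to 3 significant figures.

zinc: temperature factor f = +0.038·(-24.1) = -0.9158
  SO₂ term: 0.0129·26.7^0.44·exp(0.046·86-0.9158) = 1.144
  Sd branch = 0.0175·Sd^0.57·e^(0.008·RH+0.085·T) = 0.2916 μm/a
  sum: 1.144 + 0.2916 → r_corr = 1.436 μm/a
Long-term exponent b (ISO 9224 Table 2, B1) = 0.813
  D(5) = 1.436 × 5^0.813 = 1.436 × 3.701 = 5.314 μm
  Mass loss = 5.314 μm × 7.14 g/cm³ = 37.94 g·m⁻²

D(5) = 37.9 g·m⁻²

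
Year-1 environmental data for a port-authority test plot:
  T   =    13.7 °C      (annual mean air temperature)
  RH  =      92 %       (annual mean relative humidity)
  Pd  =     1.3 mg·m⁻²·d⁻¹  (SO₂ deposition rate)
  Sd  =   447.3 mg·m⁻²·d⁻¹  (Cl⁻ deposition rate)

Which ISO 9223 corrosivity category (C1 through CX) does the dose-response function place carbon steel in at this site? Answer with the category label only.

C5

carbon steel: temperature factor f = -0.054·(3.7) = -0.1998
  SO₂ term: 1.77·1.3^0.52·exp(0.02·92-0.1998) = 10.46
  Sd branch = 0.102·Sd^0.62·e^(0.033·RH+0.04·T) = 161.6 μm/a
  sum: 10.46 + 161.6 → r_corr = 172.1 μm/a
172 μm/a falls in (80, 200] for carbon steel → category C5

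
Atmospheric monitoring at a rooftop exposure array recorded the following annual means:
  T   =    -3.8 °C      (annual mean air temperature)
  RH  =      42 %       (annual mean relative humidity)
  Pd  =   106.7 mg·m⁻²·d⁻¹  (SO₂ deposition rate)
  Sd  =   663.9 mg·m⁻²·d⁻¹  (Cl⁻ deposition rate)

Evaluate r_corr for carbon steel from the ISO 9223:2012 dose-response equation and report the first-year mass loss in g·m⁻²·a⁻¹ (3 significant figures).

carbon steel: T≤10 °C ⇒ hinge +0.150·(-3.8−10) = -2.0700
  SO₂ term: 1.77·106.7^0.52·exp(0.02·42-2.0700) = 5.867
  Sd branch = 0.102·Sd^0.62·e^(0.033·RH+0.04·T) = 19.69 μm/a
  sum: 5.867 + 19.69 → r_corr = 25.56 μm/a
Convert to mass loss: 25.56 μm/a × 7.85 g/cm³ = 200.6 g·m⁻²·a⁻¹

r_corr = 201 g·m⁻²·a⁻¹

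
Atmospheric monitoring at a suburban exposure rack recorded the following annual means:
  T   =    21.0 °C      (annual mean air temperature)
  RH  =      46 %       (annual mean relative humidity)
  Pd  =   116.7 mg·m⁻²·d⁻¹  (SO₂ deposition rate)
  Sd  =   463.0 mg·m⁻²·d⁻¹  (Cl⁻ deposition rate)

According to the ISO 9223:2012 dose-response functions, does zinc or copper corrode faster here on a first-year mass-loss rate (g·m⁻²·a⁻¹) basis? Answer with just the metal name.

zinc

zinc: temperature factor f = -0.071·(11.0) = -0.7810
  sulphur-dioxide contribution → 0.398 μm/a
  chloride contribution → 4.983 μm/a
  total first-year rate 5.381 μm/a
  mass loss = 5.381 μm/a × 7.14 g/cm³ = 38.42 g·m⁻²·a⁻¹
copper: temperature factor f = -0.080·(11.0) = -0.8800
  sulphur-dioxide contribution → 0.1143 μm/a
  chloride contribution → 0.788 μm/a
  ⇒ r_corr(copper) = 0.9023 μm/a
  mass loss = 0.9023 μm/a × 8.96 g/cm³ = 8.085 g·m⁻²·a⁻¹
Ordering by g·m⁻²·a⁻¹: zinc (38.4) > copper (8.08)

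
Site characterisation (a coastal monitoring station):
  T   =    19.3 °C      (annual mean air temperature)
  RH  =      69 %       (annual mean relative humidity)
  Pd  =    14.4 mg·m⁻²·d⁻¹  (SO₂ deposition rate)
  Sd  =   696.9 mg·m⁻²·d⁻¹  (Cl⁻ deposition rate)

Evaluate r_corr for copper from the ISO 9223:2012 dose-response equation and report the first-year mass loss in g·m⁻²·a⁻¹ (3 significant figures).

r_corr = 19.2 g·m⁻²·a⁻¹

copper: T>10 °C ⇒ hinge -0.080·(19.3−10) = -0.7440
  SO₂ term: 0.0053·14.4^0.26·exp(0.059·69-0.7440) = 0.2954
  Sd branch = 0.01025·Sd^0.27·e^(0.036·RH+0.049·T) = 1.853 μm/a
  sum: 0.2954 + 1.853 → r_corr = 2.148 μm/a
Convert to mass loss: 2.148 μm/a × 8.96 g/cm³ = 19.25 g·m⁻²·a⁻¹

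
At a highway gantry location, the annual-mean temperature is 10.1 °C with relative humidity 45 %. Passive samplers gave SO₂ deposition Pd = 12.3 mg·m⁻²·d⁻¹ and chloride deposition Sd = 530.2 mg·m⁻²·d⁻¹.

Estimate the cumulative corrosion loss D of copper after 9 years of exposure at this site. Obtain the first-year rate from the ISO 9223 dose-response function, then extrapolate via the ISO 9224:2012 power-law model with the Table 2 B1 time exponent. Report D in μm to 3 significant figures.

D(9) = 2.62 μm

copper: temperature factor f = -0.080·(0.1) = -0.0080
  Pd branch = 0.0053·Pd^0.26·e^(0.059·RH+f) = 0.1436 μm/a
  Sd branch = 0.01025·Sd^0.27·e^(0.036·RH+0.049·T) = 0.4622 μm/a
  r_corr = 0.1436 + 0.4622 = 0.6058 μm/a
ISO 9224: D(t) = r_corr · t^b with b = 0.667 (copper, B1)
  D(9) = 0.6058 × 9^0.667 = 0.6058 × 4.33 = 2.623 μm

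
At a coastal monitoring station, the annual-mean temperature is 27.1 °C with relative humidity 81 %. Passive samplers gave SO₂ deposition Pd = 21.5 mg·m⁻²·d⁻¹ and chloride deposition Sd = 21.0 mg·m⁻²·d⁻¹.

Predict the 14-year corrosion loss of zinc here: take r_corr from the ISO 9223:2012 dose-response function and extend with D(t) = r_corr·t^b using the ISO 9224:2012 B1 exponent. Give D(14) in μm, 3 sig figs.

zinc: temperature factor f = -0.071·(17.1) = -1.2141
  sulphur-dioxide contribution → 0.6134 μm/a
  chloride contribution → 1.899 μm/a
  ⇒ r_corr(zinc) = 2.512 μm/a
Power-law: D(14) = r_corr · 14^0.813
  D(14) = 2.512 × 14^0.813 = 2.512 × 8.547 = 21.47 μm

D(14) = 21.5 μm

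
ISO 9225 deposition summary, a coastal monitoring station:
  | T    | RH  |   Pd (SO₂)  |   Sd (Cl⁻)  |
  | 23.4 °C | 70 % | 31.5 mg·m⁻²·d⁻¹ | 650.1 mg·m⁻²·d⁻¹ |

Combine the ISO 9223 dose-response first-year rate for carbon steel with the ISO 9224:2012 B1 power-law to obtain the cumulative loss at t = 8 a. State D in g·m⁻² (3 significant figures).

carbon steel: T>10 °C ⇒ hinge -0.054·(23.4−10) = -0.7236
  sulphur-dioxide contribution → 20.93 μm/a
  chloride contribution → 145.3 μm/a
  ⇒ r_corr(carbon steel) = 166.3 μm/a
Long-term exponent b (ISO 9224 Table 2, B1) = 0.523
  D(8) = 166.3 × 8^0.523 = 166.3 × 2.967 = 493.3 μm
  Mass loss = 493.3 μm × 7.85 g/cm³ = 3873 g·m⁻²

D(8) = 3.87e+03 g·m⁻²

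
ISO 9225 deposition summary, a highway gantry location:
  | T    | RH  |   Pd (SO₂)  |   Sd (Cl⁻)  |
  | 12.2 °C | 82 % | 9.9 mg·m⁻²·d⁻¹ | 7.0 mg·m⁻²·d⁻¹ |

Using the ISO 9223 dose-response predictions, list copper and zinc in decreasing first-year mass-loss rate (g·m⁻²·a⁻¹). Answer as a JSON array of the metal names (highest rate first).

["copper", "zinc"]

copper: f(T) = -0.080·(T−10) [T>10 °C] = -0.1760
  sulphur-dioxide contribution → 1.018 μm/a
  chloride contribution → 0.6033 μm/a
  total first-year rate 1.622 μm/a
  mass loss = 1.622 μm/a × 8.96 g/cm³ = 14.53 g·m⁻²·a⁻¹
zinc: temperature factor f = -0.071·(2.2) = -0.1562
  sulphur-dioxide contribution → 1.315 μm/a
  chloride contribution → 0.2884 μm/a
  ⇒ r_corr(zinc) = 1.604 μm/a
  mass loss = 1.604 μm/a × 7.14 g/cm³ = 11.45 g·m⁻²·a⁻¹
Ordering by g·m⁻²·a⁻¹: copper (14.5) > zinc (11.4)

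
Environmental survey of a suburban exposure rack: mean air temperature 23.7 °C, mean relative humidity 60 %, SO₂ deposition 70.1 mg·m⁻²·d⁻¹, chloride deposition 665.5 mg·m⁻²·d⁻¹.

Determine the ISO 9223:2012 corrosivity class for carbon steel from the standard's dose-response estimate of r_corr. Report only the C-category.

C5

carbon steel: T>10 °C ⇒ hinge -0.054·(23.7−10) = -0.7398
  SO₂ term: 1.77·70.1^0.52·exp(0.02·60-0.7398) = 25.56
  Sd branch = 0.102·Sd^0.62·e^(0.033·RH+0.04·T) = 107.3 μm/a
  r_corr = 25.56 + 107.3 = 132.9 μm/a
ISO 9223 Table 2 (carbon steel): 80 < 133 ≤ 200 μm/a ⇒ C5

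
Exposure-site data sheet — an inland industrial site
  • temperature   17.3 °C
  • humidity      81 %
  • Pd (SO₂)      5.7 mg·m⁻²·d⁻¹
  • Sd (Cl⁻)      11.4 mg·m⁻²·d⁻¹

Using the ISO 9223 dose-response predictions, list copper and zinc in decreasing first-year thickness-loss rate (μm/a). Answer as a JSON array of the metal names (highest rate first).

["copper", "zinc"]

copper: f(T) = -0.080·(T−10) [T>10 °C] = -0.5840
  sulphur-dioxide contribution → 0.5529 μm/a
  chloride contribution → 0.8524 μm/a
  total first-year rate 1.405 μm/a
zinc: temperature factor f = -0.071·(7.3) = -0.5183
  sulphur-dioxide contribution → 0.6859 μm/a
  chloride contribution → 0.5828 μm/a
  total first-year rate 1.269 μm/a
Ordering by μm/a: copper (1.41) > zinc (1.27)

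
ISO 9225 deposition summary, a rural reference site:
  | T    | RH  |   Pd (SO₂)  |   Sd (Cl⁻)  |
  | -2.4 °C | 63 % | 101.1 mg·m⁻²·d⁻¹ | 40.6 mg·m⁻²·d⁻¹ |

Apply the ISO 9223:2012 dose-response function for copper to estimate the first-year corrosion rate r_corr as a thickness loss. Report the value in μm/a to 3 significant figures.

copper: T≤10 °C ⇒ hinge +0.126·(-2.4−10) = -1.5624
  sulphur-dioxide contribution → 0.1518 μm/a
  chloride contribution → 0.2393 μm/a
  total first-year rate 0.3911 μm/a

r_corr = 0.391 μm/a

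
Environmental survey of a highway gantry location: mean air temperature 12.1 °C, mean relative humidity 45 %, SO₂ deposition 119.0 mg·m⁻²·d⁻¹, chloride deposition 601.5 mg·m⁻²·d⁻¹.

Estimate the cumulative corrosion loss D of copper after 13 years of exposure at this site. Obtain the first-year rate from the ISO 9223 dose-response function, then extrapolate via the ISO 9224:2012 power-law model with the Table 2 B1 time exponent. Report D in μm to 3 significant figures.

copper: T>10 °C ⇒ hinge -0.080·(12.1−10) = -0.1680
  Pd branch = 0.0053·Pd^0.26·e^(0.059·RH+f) = 0.2208 μm/a
  Sd branch = 0.01025·Sd^0.27·e^(0.036·RH+0.049·T) = 0.5274 μm/a
  sum: 0.2208 + 0.5274 → r_corr = 0.7482 μm/a
Long-term exponent b (ISO 9224 Table 2, B1) = 0.667
  D(13) = 0.7482 × 13^0.667 = 0.7482 × 5.534 = 4.14 μm

D(13) = 4.14 μm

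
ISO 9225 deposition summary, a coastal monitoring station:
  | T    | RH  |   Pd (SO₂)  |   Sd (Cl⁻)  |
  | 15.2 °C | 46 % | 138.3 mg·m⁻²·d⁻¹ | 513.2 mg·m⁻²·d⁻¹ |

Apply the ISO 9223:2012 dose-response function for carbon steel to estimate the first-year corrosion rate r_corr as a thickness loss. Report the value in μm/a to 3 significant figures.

r_corr = 84.5 μm/a

carbon steel: f(T) = -0.054·(T−10) [T>10 °C] = -0.2808
  Pd branch = 1.77·Pd^0.52·e^(0.02·RH+f) = 43.53 μm/a
  Sd branch = 0.102·Sd^0.62·e^(0.033·RH+0.04·T) = 40.95 μm/a
  r_corr = 43.53 + 40.95 = 84.48 μm/a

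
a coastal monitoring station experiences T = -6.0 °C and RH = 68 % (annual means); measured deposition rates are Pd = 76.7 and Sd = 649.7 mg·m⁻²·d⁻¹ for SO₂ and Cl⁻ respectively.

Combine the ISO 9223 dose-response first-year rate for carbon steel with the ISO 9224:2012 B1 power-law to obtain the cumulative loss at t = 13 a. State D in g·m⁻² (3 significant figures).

carbon steel: temperature factor f = +0.150·(-16.0) = -2.4000
  sulphur-dioxide contribution → 5.976 μm/a
  chloride contribution → 41.96 μm/a
  ⇒ r_corr(carbon steel) = 47.93 μm/a
Long-term exponent b (ISO 9224 Table 2, B1) = 0.523
  D(13) = 47.93 × 13^0.523 = 47.93 × 3.825 = 183.3 μm
  Mass loss = 183.3 μm × 7.85 g/cm³ = 1439 g·m⁻²

D(13) = 1.44e+03 g·m⁻²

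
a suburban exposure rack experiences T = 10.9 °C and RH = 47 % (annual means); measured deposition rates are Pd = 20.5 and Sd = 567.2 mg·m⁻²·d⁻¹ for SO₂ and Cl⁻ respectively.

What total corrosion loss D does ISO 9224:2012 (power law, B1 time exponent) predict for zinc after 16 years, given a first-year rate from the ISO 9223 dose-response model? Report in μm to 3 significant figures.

zinc: f(T) = -0.071·(T−10) [T>10 °C] = -0.0639
  sulphur-dioxide contribution → 0.3972 μm/a
  chloride contribution → 2.39 μm/a
  ⇒ r_corr(zinc) = 2.787 μm/a
Power-law: D(16) = r_corr · 16^0.813
  D(16) = 2.787 × 16^0.813 = 2.787 × 9.527 = 26.55 μm

D(16) = 26.5 μm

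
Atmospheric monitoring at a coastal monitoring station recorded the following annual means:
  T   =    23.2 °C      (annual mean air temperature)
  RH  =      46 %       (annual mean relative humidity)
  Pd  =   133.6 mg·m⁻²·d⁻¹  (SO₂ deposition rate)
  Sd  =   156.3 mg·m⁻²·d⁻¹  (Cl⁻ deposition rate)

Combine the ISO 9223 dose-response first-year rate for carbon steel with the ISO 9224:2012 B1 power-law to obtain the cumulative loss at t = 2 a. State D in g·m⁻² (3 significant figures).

carbon steel: f(T) = -0.054·(T−10) [T>10 °C] = -0.7128
  SO₂ term: 1.77·133.6^0.52·exp(0.02·46-0.7128) = 27.76
  Sd branch = 0.102·Sd^0.62·e^(0.033·RH+0.04·T) = 26.99 μm/a
  sum: 27.76 + 26.99 → r_corr = 54.74 μm/a
Long-term exponent b (ISO 9224 Table 2, B1) = 0.523
  D(2) = 54.74 × 2^0.523 = 54.74 × 1.437 = 78.66 μm
  Mass loss = 78.66 μm × 7.85 g/cm³ = 617.5 g·m⁻²

D(2) = 618 g·m⁻²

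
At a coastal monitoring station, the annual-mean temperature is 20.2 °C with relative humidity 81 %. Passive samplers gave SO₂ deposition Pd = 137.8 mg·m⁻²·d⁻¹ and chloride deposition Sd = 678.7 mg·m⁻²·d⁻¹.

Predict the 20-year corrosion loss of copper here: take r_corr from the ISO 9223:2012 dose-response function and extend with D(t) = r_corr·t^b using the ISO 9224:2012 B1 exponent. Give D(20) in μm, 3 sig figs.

D(20) = 29.2 μm

copper: temperature factor f = -0.080·(10.2) = -0.8160
  SO₂ term: 0.0053·137.8^0.26·exp(0.059·81-0.8160) = 1.004
  Cl⁻ term: 0.01025·678.7^0.27·exp(0.036·81+0.049·20.2) = 2.962
  r_corr = 1.004 + 2.962 = 3.965 μm/a
Long-term exponent b (ISO 9224 Table 2, B1) = 0.667
  D(20) = 3.965 × 20^0.667 = 3.965 × 7.375 = 29.25 μm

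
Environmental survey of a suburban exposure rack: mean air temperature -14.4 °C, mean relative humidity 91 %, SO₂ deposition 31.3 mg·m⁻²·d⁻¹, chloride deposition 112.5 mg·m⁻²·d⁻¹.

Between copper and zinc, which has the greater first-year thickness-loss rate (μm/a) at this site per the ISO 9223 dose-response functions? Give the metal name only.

copper: T≤10 °C ⇒ hinge +0.126·(-14.4−10) = -3.0744
  sulphur-dioxide contribution → 0.1287 μm/a
  chloride contribution → 0.4796 μm/a
  total first-year rate 0.6083 μm/a
zinc: T≤10 °C ⇒ hinge +0.038·(-14.4−10) = -0.9272
  sulphur-dioxide contribution → 1.527 μm/a
  chloride contribution → 0.1573 μm/a
  total first-year rate 1.685 μm/a
Ordering by μm/a: zinc (1.68) > copper (0.608)

zinc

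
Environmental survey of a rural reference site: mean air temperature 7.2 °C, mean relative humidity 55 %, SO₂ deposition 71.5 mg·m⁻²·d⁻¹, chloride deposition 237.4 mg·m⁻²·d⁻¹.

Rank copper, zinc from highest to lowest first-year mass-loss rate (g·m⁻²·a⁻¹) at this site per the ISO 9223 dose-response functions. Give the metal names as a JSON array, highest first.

copper: temperature factor f = +0.126·(-2.8) = -0.3528
  Pd branch = 0.0053·Pd^0.26·e^(0.059·RH+f) = 0.29 μm/a
  Cl⁻ term: 0.01025·237.4^0.27·exp(0.036·55+0.049·7.2) = 0.4626
  r_corr = 0.29 + 0.4626 = 0.7527 μm/a
  mass loss = 0.7527 μm/a × 8.96 g/cm³ = 6.744 g·m⁻²·a⁻¹
zinc: f(T) = +0.038·(T−10) [T≤10 °C] = -0.1064
  Pd branch = 0.0129·Pd^0.44·e^(0.046·RH+f) = 0.9529 μm/a
  Sd branch = 0.0175·Sd^0.57·e^(0.008·RH+0.085·T) = 1.132 μm/a
  sum: 0.9529 + 1.132 → r_corr = 2.085 μm/a
  mass loss = 2.085 μm/a × 7.14 g/cm³ = 14.89 g·m⁻²·a⁻¹
Ordering by g·m⁻²·a⁻¹: zinc (14.9) > copper (6.74)

["zinc", "copper"]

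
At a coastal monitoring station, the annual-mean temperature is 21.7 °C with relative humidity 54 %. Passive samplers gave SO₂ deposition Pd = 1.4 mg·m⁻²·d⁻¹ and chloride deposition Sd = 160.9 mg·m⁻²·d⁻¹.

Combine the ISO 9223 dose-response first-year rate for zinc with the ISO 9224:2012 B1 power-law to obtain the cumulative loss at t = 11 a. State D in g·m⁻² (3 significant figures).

D(11) = 159 g·m⁻²

zinc: T>10 °C ⇒ hinge -0.071·(21.7−10) = -0.8307
  sulphur-dioxide contribution → 0.07815 μm/a
  chloride contribution → 3.086 μm/a
  ⇒ r_corr(zinc) = 3.165 μm/a
Long-term exponent b (ISO 9224 Table 2, B1) = 0.813
  D(11) = 3.165 × 11^0.813 = 3.165 × 7.025 = 22.23 μm
  Mass loss = 22.23 μm × 7.14 g/cm³ = 158.7 g·m⁻²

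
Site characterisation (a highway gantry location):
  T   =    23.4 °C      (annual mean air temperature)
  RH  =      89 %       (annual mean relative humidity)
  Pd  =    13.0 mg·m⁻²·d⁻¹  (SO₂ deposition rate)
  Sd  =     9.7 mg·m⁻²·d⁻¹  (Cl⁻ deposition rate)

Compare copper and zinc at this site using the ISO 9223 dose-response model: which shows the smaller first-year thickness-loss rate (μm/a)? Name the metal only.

zinc

copper: temperature factor f = -0.080·(13.4) = -1.0720
  sulphur-dioxide contribution → 0.6742 μm/a
  chloride contribution → 1.468 μm/a
  total first-year rate 2.142 μm/a
zinc: f(T) = -0.071·(T−10) [T>10 °C] = -0.9514
  sulphur-dioxide contribution → 0.9237 μm/a
  chloride contribution → 0.9518 μm/a
  ⇒ r_corr(zinc) = 1.875 μm/a
Ordering by μm/a: copper (2.14) > zinc (1.88)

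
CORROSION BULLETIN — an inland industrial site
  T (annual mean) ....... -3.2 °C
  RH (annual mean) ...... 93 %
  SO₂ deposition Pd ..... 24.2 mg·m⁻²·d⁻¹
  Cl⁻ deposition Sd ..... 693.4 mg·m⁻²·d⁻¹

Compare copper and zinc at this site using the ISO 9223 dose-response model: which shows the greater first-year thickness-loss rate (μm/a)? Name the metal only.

copper: T≤10 °C ⇒ hinge +0.126·(-3.2−10) = -1.6632
  SO₂ term: 0.0053·24.2^0.26·exp(0.059·93-1.6632) = 0.5555
  Cl⁻ term: 0.01025·693.4^0.27·exp(0.036·93+0.049·-3.2) = 1.458
  sum: 0.5555 + 1.458 → r_corr = 2.013 μm/a
zinc: f(T) = +0.038·(T−10) [T≤10 °C] = -0.5016
  SO₂ term: 0.0129·24.2^0.44·exp(0.046·93-0.5016) = 2.288
  Sd branch = 0.0175·Sd^0.57·e^(0.008·RH+0.085·T) = 1.168 μm/a
  sum: 2.288 + 1.168 → r_corr = 3.456 μm/a
Ordering by μm/a: zinc (3.46) > copper (2.01)

zinc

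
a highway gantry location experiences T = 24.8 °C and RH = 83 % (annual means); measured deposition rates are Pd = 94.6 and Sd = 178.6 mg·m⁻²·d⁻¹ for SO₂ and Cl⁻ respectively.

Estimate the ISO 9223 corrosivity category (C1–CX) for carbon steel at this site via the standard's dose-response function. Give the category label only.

C5

carbon steel: T>10 °C ⇒ hinge -0.054·(24.8−10) = -0.7992
  SO₂ term: 1.77·94.6^0.52·exp(0.02·83-0.7992) = 44.59
  Cl⁻ term: 0.102·178.6^0.62·exp(0.033·83+0.04·24.8) = 106
  r_corr = 44.59 + 106 = 150.5 μm/a
ISO 9223 Table 2 (carbon steel): 80 < 151 ≤ 200 μm/a ⇒ C5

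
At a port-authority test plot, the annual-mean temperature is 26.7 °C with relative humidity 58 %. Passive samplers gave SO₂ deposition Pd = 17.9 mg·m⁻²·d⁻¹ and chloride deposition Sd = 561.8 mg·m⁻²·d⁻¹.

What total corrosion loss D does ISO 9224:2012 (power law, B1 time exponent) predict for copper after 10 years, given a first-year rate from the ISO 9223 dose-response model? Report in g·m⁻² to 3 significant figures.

D(10) = 74.1 g·m⁻²

copper: f(T) = -0.080·(T−10) [T>10 °C] = -1.3360
  Pd branch = 0.0053·Pd^0.26·e^(0.059·RH+f) = 0.09036 μm/a
  Cl⁻ term: 0.01025·561.8^0.27·exp(0.036·58+0.049·26.7) = 1.691
  sum: 0.09036 + 1.691 → r_corr = 1.781 μm/a
Power-law: D(10) = r_corr · 10^0.667
  D(10) = 1.781 × 10^0.667 = 1.781 × 4.645 = 8.274 μm
  Mass loss = 8.274 μm × 8.96 g/cm³ = 74.13 g·m⁻²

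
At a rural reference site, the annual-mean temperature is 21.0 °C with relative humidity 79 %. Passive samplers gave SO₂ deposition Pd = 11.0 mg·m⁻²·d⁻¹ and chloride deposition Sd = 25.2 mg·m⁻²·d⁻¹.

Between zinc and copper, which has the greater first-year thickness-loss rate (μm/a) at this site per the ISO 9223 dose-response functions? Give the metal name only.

zinc: temperature factor f = -0.071·(11.0) = -0.7810
  Pd branch = 0.0129·Pd^0.44·e^(0.046·RH+f) = 0.6425 μm/a
  Sd branch = 0.0175·Sd^0.57·e^(0.008·RH+0.085·T) = 1.235 μm/a
  r_corr = 0.6425 + 1.235 = 1.877 μm/a
copper: temperature factor f = -0.080·(11.0) = -0.8800
  Pd branch = 0.0053·Pd^0.26·e^(0.059·RH+f) = 0.4336 μm/a
  Sd branch = 0.01025·Sd^0.27·e^(0.036·RH+0.049·T) = 1.178 μm/a
  sum: 0.4336 + 1.178 → r_corr = 1.612 μm/a
Ordering by μm/a: zinc (1.88) > copper (1.61)

zinc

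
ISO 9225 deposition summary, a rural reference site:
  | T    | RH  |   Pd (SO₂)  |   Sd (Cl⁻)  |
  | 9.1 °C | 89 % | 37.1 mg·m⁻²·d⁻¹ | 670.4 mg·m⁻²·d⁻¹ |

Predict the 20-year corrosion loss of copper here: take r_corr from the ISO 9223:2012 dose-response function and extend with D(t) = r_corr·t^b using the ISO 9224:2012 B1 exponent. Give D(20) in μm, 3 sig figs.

D(20) = 33.9 μm

copper: f(T) = +0.126·(T−10) [T≤10 °C] = -0.1134
  SO₂ term: 0.0053·37.1^0.26·exp(0.059·89-0.1134) = 2.31
  Sd branch = 0.01025·Sd^0.27·e^(0.036·RH+0.049·T) = 2.285 μm/a
  sum: 2.31 + 2.285 → r_corr = 4.595 μm/a
Power-law: D(20) = r_corr · 20^0.667
  D(20) = 4.595 × 20^0.667 = 4.595 × 7.375 = 33.89 μm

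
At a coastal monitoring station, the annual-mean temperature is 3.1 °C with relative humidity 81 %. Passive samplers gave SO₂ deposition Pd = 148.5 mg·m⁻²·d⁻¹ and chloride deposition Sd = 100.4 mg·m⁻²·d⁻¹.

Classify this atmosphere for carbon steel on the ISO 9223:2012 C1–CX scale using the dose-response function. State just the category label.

carbon steel: f(T) = +0.150·(T−10) [T≤10 °C] = -1.0350
  sulphur-dioxide contribution → 42.79 μm/a
  chloride contribution → 29.13 μm/a
  ⇒ r_corr(carbon steel) = 71.92 μm/a
Category bounds: 50…80 μm/a bracket r_corr ⇒ C4

C4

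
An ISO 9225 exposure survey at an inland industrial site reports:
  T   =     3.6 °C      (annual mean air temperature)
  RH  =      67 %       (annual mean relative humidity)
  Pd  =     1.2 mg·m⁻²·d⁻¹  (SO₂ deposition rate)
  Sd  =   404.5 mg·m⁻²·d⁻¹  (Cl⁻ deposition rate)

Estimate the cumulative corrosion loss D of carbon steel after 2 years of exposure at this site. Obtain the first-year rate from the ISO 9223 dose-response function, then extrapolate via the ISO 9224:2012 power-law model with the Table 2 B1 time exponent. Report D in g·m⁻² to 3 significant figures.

D(2) = 533 g·m⁻²

carbon steel: f(T) = +0.150·(T−10) [T≤10 °C] = -0.9600
  Pd branch = 1.77·Pd^0.52·e^(0.02·RH+f) = 2.846 μm/a
  Sd branch = 0.102·Sd^0.62·e^(0.033·RH+0.04·T) = 44.43 μm/a
  r_corr = 2.846 + 44.43 = 47.27 μm/a
ISO 9224: D(t) = r_corr · t^b with b = 0.523 (carbon steel, B1)
  D(2) = 47.27 × 2^0.523 = 47.27 × 1.437 = 67.93 μm
  Mass loss = 67.93 μm × 7.85 g/cm³ = 533.2 g·m⁻²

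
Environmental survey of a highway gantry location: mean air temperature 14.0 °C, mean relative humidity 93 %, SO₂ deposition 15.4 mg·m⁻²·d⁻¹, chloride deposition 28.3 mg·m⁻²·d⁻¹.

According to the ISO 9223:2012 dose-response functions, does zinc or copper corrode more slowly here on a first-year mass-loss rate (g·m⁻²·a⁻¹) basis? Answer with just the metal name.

zinc

zinc: f(T) = -0.071·(T−10) [T>10 °C] = -0.2840
  sulphur-dioxide contribution → 2.332 μm/a
  chloride contribution → 0.8137 μm/a
  total first-year rate 3.145 μm/a
  mass loss = 3.145 μm/a × 7.14 g/cm³ = 22.46 g·m⁻²·a⁻¹
copper: f(T) = -0.080·(T−10) [T>10 °C] = -0.3200
  sulphur-dioxide contribution → 1.892 μm/a
  chloride contribution → 1.428 μm/a
  total first-year rate 3.32 μm/a
  mass loss = 3.32 μm/a × 8.96 g/cm³ = 29.75 g·m⁻²·a⁻¹
Ordering by g·m⁻²·a⁻¹: copper (29.7) > zinc (22.5)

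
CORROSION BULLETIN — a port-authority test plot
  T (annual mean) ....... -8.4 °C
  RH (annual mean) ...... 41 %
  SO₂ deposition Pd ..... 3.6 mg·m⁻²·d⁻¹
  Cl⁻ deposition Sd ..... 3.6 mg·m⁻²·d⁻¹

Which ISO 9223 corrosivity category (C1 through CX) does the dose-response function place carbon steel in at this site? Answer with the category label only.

carbon steel: f(T) = +0.150·(T−10) [T≤10 °C] = -2.7600
  sulphur-dioxide contribution → 0.4951 μm/a
  chloride contribution → 0.624 μm/a
  total first-year rate 1.119 μm/a
1.12 μm/a falls in (0, 1.3] for carbon steel → category C1

C1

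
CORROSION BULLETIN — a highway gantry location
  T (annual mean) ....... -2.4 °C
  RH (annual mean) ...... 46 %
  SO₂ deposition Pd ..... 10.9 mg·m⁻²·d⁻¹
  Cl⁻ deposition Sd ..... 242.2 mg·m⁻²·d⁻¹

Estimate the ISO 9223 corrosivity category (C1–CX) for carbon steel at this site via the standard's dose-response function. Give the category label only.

C2

carbon steel: temperature factor f = +0.150·(-12.4) = -1.8600
  Pd branch = 1.77·Pd^0.52·e^(0.02·RH+f) = 2.394 μm/a
  Cl⁻ term: 0.102·242.2^0.62·exp(0.033·46+0.04·-2.4) = 12.72
  sum: 2.394 + 12.72 → r_corr = 15.11 μm/a
15.1 μm/a falls in (1.3, 25] for carbon steel → category C2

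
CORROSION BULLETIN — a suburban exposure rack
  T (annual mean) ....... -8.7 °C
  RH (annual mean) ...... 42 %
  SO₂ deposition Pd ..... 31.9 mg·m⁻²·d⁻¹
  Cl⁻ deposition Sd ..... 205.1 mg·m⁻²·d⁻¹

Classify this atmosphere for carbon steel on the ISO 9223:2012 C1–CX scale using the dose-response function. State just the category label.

carbon steel: T≤10 °C ⇒ hinge +0.150·(-8.7−10) = -2.8050
  Pd branch = 1.77·Pd^0.52·e^(0.02·RH+f) = 1.502 μm/a
  Sd branch = 0.102·Sd^0.62·e^(0.033·RH+0.04·T) = 7.813 μm/a
  sum: 1.502 + 7.813 → r_corr = 9.315 μm/a
ISO 9223 Table 2 (carbon steel): 1.3 < 9.31 ≤ 25 μm/a ⇒ C2

C2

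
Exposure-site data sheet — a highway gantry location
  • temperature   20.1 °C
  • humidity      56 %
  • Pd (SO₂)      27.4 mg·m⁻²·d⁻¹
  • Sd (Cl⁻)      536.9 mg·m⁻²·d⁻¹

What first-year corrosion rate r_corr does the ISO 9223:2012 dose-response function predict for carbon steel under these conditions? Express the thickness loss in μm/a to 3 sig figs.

r_corr = 88.9 μm/a

carbon steel: temperature factor f = -0.054·(10.1) = -0.5454
  SO₂ term: 1.77·27.4^0.52·exp(0.02·56-0.5454) = 17.59
  Sd branch = 0.102·Sd^0.62·e^(0.033·RH+0.04·T) = 71.27 μm/a
  r_corr = 17.59 + 71.27 = 88.85 μm/a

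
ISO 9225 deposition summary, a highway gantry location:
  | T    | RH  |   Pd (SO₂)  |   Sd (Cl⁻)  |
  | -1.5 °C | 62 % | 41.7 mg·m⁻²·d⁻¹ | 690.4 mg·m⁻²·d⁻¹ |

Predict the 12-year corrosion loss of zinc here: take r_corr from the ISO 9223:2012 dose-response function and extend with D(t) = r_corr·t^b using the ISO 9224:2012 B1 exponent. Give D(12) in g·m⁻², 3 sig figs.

zinc: f(T) = +0.038·(T−10) [T≤10 °C] = -0.4370
  sulphur-dioxide contribution → 0.7452 μm/a
  chloride contribution → 1.05 μm/a
  total first-year rate 1.796 μm/a
Power-law: D(12) = r_corr · 12^0.813
  D(12) = 1.796 × 12^0.813 = 1.796 × 7.54 = 13.54 μm
  Mass loss = 13.54 μm × 7.14 g/cm³ = 96.67 g·m⁻²

D(12) = 96.7 g·m⁻²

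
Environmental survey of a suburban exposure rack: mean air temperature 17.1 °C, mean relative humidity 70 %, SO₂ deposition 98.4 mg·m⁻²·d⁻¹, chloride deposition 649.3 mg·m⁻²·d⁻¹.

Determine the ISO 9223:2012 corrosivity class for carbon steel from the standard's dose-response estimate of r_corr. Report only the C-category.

C5

carbon steel: T>10 °C ⇒ hinge -0.054·(17.1−10) = -0.3834
  SO₂ term: 1.77·98.4^0.52·exp(0.02·70-0.3834) = 53.19
  Cl⁻ term: 0.102·649.3^0.62·exp(0.033·70+0.04·17.1) = 112.9
  sum: 53.19 + 112.9 → r_corr = 166.1 μm/a
Category bounds: 80…200 μm/a bracket r_corr ⇒ C5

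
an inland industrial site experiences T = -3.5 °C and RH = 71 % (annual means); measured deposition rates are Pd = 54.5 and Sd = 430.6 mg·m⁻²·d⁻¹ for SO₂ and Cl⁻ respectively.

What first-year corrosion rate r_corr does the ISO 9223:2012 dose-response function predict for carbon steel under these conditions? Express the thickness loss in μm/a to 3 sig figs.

carbon steel: f(T) = +0.150·(T−10) [T≤10 °C] = -2.0250
  Pd branch = 1.77·Pd^0.52·e^(0.02·RH+f) = 7.729 μm/a
  Sd branch = 0.102·Sd^0.62·e^(0.033·RH+0.04·T) = 39.67 μm/a
  r_corr = 7.729 + 39.67 = 47.4 μm/a

r_corr = 47.4 μm/a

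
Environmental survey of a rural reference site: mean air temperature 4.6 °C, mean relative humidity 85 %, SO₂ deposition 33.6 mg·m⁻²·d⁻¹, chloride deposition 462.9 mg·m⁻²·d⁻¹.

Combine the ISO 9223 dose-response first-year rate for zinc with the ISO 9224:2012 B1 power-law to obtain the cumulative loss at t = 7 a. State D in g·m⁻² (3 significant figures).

D(7) = 144 g·m⁻²

zinc: f(T) = +0.038·(T−10) [T≤10 °C] = -0.2052
  sulphur-dioxide contribution → 2.461 μm/a
  chloride contribution → 1.688 μm/a
  total first-year rate 4.15 μm/a
Long-term exponent b (ISO 9224 Table 2, B1) = 0.813
  D(7) = 4.15 × 7^0.813 = 4.15 × 4.865 = 20.19 μm
  Mass loss = 20.19 μm × 7.14 g/cm³ = 144.1 g·m⁻²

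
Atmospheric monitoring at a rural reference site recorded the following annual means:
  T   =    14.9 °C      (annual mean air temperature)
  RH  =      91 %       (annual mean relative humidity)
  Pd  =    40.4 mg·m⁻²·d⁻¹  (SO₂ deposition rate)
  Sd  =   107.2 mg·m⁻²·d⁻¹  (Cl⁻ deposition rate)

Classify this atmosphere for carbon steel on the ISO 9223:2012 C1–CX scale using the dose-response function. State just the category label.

carbon steel: f(T) = -0.054·(T−10) [T>10 °C] = -0.2646
  SO₂ term: 1.77·40.4^0.52·exp(0.02·91-0.2646) = 57.38
  Cl⁻ term: 0.102·107.2^0.62·exp(0.033·91+0.04·14.9) = 67.66
  sum: 57.38 + 67.66 → r_corr = 125 μm/a
125 μm/a falls in (80, 200] for carbon steel → category C5

C5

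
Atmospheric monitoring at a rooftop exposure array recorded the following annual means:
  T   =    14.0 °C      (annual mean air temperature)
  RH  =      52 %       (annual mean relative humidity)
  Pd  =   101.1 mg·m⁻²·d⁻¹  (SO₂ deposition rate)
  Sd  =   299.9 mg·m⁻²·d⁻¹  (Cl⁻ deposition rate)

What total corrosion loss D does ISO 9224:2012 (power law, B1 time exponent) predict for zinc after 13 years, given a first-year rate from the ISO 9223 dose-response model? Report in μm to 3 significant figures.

zinc: f(T) = -0.071·(T−10) [T>10 °C] = -0.2840
  sulphur-dioxide contribution → 0.8094 μm/a
  chloride contribution → 2.251 μm/a
  ⇒ r_corr(zinc) = 3.061 μm/a
Long-term exponent b (ISO 9224 Table 2, B1) = 0.813
  D(13) = 3.061 × 13^0.813 = 3.061 × 8.047 = 24.63 μm

D(13) = 24.6 μm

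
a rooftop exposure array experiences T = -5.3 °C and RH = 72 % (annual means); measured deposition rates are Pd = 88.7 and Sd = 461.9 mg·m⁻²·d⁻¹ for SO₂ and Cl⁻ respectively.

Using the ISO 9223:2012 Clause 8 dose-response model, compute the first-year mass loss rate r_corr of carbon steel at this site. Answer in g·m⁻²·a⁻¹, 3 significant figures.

r_corr = 374 g·m⁻²·a⁻¹

carbon steel: temperature factor f = +0.150·(-15.3) = -2.2950
  Pd branch = 1.77·Pd^0.52·e^(0.02·RH+f) = 7.755 μm/a
  Sd branch = 0.102·Sd^0.62·e^(0.033·RH+0.04·T) = 39.85 μm/a
  sum: 7.755 + 39.85 → r_corr = 47.61 μm/a
Convert to mass loss: 47.61 μm/a × 7.85 g/cm³ = 373.7 g·m⁻²·a⁻¹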